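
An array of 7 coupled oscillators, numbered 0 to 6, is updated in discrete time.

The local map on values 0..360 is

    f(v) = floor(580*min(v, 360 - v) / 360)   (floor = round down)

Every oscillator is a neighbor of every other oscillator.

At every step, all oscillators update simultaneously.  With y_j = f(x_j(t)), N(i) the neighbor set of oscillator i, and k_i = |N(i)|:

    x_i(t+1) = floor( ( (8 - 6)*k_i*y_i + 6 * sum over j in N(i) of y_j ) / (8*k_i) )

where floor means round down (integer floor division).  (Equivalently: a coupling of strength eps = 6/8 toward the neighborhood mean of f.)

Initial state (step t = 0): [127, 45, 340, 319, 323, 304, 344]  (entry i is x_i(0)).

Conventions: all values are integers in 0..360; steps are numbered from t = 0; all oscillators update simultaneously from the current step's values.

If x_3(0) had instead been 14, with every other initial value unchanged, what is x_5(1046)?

Simulating step by step:
t=0: [127, 45, 340, 14, 323, 304, 344]
t=1: [88, 72, 67, 65, 70, 74, 66]
t=2: [118, 115, 114, 113, 114, 115, 113]
t=3: [185, 184, 184, 184, 184, 184, 184]
t=4: [282, 282, 282, 282, 282, 282, 282]
t=5: [125, 125, 125, 125, 125, 125, 125]
t=6: [201, 201, 201, 201, 201, 201, 201]
t=7: [256, 256, 256, 256, 256, 256, 256]
t=8: [167, 167, 167, 167, 167, 167, 167]
t=9: [269, 269, 269, 269, 269, 269, 269]
t=10: [146, 146, 146, 146, 146, 146, 146]
t=11: [235, 235, 235, 235, 235, 235, 235]
t=12: [201, 201, 201, 201, 201, 201, 201]

Answer: x_5(1046) = 167
Key observation: The state at step 6, [201, 201, 201, 201, 201, 201, 201], reappears at step 12: the system is in a cycle of period 6 from step 6 on.  Therefore the state at step 1046 equals the state at step 6 + ((1046 - 6) mod 6) = 8, which is [167, 167, 167, 167, 167, 167, 167].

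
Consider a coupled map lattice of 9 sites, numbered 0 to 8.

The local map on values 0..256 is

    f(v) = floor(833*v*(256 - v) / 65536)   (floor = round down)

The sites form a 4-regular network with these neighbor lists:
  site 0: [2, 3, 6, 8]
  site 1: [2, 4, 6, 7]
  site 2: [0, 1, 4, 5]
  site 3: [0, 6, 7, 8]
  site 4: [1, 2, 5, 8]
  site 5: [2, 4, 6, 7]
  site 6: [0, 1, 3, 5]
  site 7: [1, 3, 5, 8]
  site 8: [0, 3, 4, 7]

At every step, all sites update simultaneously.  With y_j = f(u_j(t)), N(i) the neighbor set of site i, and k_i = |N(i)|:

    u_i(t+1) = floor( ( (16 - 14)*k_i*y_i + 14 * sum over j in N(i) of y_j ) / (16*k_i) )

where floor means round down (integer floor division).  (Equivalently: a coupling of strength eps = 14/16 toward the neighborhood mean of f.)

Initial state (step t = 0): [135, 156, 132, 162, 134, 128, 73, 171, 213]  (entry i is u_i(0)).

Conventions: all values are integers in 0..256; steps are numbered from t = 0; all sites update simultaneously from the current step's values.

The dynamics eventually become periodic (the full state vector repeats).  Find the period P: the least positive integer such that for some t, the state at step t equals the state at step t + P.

Answer: 2
Key observation: The state at step 11, [208, 208, 208, 208, 208, 208, 208, 208, 208], reappears at step 13 — and no state repeats earlier — so the cycle the system enters has period 2.

Derivation:
t=0: [135, 156, 132, 162, 134, 128, 73, 171, 213]
t=1: [175, 192, 205, 172, 185, 194, 197, 179, 187]
t=2: [159, 155, 159, 168, 152, 154, 165, 165, 174]
t=3: [189, 194, 197, 188, 194, 194, 194, 191, 191]
t=4: [155, 152, 153, 157, 152, 152, 155, 155, 157]
t=5: [198, 199, 199, 197, 199, 199, 198, 198, 198]
t=6: [145, 144, 144, 145, 144, 144, 145, 145, 145]
t=7: [204, 204, 204, 204, 204, 204, 204, 204, 204]
t=8: [134, 134, 134, 134, 134, 134, 134, 134, 134]
t=9: [207, 207, 207, 207, 207, 207, 207, 207, 207]
t=10: [128, 128, 128, 128, 128, 128, 128, 128, 128]
t=11: [208, 208, 208, 208, 208, 208, 208, 208, 208]
t=12: [126, 126, 126, 126, 126, 126, 126, 126, 126]
t=13: [208, 208, 208, 208, 208, 208, 208, 208, 208]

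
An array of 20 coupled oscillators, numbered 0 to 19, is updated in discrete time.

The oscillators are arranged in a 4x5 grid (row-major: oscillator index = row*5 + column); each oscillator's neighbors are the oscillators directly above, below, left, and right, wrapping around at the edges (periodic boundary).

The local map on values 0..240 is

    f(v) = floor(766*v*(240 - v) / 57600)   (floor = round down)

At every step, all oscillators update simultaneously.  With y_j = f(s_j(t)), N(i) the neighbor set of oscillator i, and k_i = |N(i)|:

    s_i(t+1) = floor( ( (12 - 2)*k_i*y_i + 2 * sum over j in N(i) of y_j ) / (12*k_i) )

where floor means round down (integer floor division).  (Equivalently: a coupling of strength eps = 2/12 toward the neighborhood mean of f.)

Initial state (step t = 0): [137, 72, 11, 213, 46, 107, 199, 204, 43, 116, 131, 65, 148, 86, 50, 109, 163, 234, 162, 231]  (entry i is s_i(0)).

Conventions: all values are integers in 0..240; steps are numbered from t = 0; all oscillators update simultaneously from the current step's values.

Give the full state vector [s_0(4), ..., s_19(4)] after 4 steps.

Simulating step by step:
t=0: [137, 72, 11, 213, 46, 107, 199, 204, 43, 116, 131, 65, 148, 86, 50, 109, 163, 234, 162, 231]
t=1: [183, 153, 42, 81, 118, 185, 114, 98, 115, 181, 184, 152, 169, 171, 129, 181, 159, 37, 152, 47]
t=2: [141, 172, 118, 170, 182, 137, 187, 181, 186, 147, 141, 174, 158, 159, 181, 141, 167, 108, 170, 129]
t=3: [181, 157, 186, 157, 146, 184, 135, 144, 138, 175, 181, 153, 170, 167, 148, 184, 163, 185, 161, 184]
t=4: [144, 170, 138, 172, 176, 140, 184, 180, 183, 154, 144, 174, 159, 163, 175, 138, 164, 138, 166, 142]

Answer: [144, 170, 138, 172, 176, 140, 184, 180, 183, 154, 144, 174, 159, 163, 175, 138, 164, 138, 166, 142]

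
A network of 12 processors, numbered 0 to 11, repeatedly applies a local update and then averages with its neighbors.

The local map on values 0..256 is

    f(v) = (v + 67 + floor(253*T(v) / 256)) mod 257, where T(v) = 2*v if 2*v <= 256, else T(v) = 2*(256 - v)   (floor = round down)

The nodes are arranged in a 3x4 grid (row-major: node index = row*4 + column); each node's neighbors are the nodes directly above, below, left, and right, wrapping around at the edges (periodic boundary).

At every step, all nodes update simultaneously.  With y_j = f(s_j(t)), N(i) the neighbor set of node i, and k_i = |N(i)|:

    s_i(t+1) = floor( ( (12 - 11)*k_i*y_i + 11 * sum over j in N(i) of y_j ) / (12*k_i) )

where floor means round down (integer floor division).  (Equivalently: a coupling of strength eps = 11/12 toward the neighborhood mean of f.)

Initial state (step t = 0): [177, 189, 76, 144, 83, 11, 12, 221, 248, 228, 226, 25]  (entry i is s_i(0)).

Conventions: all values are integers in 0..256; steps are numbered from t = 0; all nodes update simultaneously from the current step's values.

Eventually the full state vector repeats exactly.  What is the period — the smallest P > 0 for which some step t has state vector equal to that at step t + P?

Answer: 2
Key observation: The state at step 9, [155, 155, 155, 155, 155, 155, 155, 155, 155, 155, 155, 155], reappears at step 11 — and no state repeats earlier — so the cycle the system enters has period 2.

Derivation:
t=0: [177, 189, 76, 144, 83, 11, 12, 221, 248, 228, 226, 25]
t=1: [111, 95, 118, 110, 99, 96, 84, 117, 105, 98, 93, 113]
t=2: [115, 121, 99, 150, 126, 89, 119, 115, 122, 98, 114, 127]
t=3: [172, 112, 158, 150, 141, 148, 123, 174, 157, 138, 140, 163]
t=4: [161, 163, 166, 154, 158, 169, 165, 167, 165, 165, 169, 163]
t=5: [158, 153, 155, 155, 154, 155, 151, 158, 156, 152, 153, 155]
t=6: [164, 164, 165, 162, 162, 166, 164, 164, 164, 164, 165, 163]
t=7: [155, 154, 155, 155, 154, 155, 154, 156, 155, 154, 154, 155]
t=8: [164, 164, 164, 163, 163, 164, 164, 164, 164, 164, 164, 164]
t=9: [155, 155, 155, 155, 155, 155, 155, 155, 155, 155, 155, 155]
t=10: [164, 164, 164, 164, 164, 164, 164, 164, 164, 164, 164, 164]
t=11: [155, 155, 155, 155, 155, 155, 155, 155, 155, 155, 155, 155]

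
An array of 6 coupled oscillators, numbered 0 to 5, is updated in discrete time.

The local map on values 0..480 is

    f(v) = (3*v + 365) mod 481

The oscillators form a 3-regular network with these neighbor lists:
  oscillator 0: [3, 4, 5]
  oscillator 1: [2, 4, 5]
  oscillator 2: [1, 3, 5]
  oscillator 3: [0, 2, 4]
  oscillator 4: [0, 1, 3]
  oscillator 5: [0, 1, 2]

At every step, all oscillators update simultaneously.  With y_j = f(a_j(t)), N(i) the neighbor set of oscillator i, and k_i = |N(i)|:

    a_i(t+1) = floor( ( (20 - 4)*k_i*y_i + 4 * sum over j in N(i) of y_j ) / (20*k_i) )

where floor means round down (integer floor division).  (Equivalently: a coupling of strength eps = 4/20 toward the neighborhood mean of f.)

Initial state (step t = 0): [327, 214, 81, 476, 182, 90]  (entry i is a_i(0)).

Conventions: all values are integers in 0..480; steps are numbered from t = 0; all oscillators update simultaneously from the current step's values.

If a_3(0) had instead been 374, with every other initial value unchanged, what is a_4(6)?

Simulating step by step:
t=0: [327, 214, 81, 374, 182, 90]
t=1: [349, 83, 117, 97, 375, 160]
t=2: [399, 149, 232, 188, 88, 345]
t=3: [164, 310, 160, 382, 178, 387]
t=4: [338, 324, 323, 131, 386, 137]
t=5: [377, 349, 360, 279, 135, 313]
t=6: [100, 402, 70, 214, 280, 307]

Answer: a_4(6) = 280
Key observation: This trace re-runs the system from the modified initial state.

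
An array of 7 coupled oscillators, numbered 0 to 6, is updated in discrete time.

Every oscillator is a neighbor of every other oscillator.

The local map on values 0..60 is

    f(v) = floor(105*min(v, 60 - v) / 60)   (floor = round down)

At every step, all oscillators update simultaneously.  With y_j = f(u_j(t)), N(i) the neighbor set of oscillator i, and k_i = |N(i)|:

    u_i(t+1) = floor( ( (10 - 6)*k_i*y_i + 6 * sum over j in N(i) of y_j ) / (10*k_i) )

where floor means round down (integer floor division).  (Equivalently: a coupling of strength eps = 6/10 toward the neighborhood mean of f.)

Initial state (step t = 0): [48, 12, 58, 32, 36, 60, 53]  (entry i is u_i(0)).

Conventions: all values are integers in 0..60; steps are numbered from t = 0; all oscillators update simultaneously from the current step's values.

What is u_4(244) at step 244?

Answer: u_4(244) = 17
Key observation: The state at step 12, [50, 50, 50, 50, 50, 50, 50], reappears at step 15: the system is in a cycle of period 3 from step 12 on.  Therefore the state at step 244 equals the state at step 12 + ((244 - 12) mod 3) = 13, which is [17, 17, 17, 17, 17, 17, 17].

Derivation:
t=0: [48, 12, 58, 32, 36, 60, 53]
t=1: [21, 21, 15, 29, 27, 14, 18]
t=2: [35, 35, 32, 40, 39, 32, 34]
t=3: [42, 42, 44, 40, 40, 44, 43]
t=4: [31, 31, 30, 32, 32, 30, 30]
t=5: [50, 50, 51, 50, 50, 51, 51]
t=6: [16, 16, 15, 16, 16, 15, 15]
t=7: [27, 27, 26, 27, 27, 26, 26]
t=8: [46, 46, 45, 46, 46, 45, 45]
t=9: [24, 24, 25, 24, 24, 25, 25]
t=10: [42, 42, 42, 42, 42, 42, 42]
t=11: [31, 31, 31, 31, 31, 31, 31]
t=12: [50, 50, 50, 50, 50, 50, 50]
t=13: [17, 17, 17, 17, 17, 17, 17]
t=14: [29, 29, 29, 29, 29, 29, 29]
t=15: [50, 50, 50, 50, 50, 50, 50]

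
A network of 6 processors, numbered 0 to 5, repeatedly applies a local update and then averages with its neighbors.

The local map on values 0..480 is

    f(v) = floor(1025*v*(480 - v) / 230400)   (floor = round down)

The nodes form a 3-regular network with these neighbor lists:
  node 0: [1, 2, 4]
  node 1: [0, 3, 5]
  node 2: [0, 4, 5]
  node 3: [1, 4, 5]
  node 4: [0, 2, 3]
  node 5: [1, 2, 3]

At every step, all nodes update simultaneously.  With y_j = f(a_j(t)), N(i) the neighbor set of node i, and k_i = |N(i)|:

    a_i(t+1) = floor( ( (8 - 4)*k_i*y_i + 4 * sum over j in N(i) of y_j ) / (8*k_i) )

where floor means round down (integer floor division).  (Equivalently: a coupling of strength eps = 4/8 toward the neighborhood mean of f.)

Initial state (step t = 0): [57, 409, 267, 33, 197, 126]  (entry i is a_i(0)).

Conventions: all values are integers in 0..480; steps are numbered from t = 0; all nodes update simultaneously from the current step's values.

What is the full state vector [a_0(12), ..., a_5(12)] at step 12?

Answer: [255, 255, 255, 255, 255, 255]

Derivation:
t=0: [57, 409, 267, 33, 197, 126]
t=1: [158, 126, 218, 128, 194, 173]
t=2: [229, 209, 245, 213, 236, 226]
t=3: [254, 252, 255, 253, 255, 254]
t=4: [255, 255, 255, 255, 255, 255]
t=5: [255, 255, 255, 255, 255, 255]
t=6: [255, 255, 255, 255, 255, 255]
t=7: [255, 255, 255, 255, 255, 255]
t=8: [255, 255, 255, 255, 255, 255]
t=9: [255, 255, 255, 255, 255, 255]
t=10: [255, 255, 255, 255, 255, 255]
t=11: [255, 255, 255, 255, 255, 255]
t=12: [255, 255, 255, 255, 255, 255]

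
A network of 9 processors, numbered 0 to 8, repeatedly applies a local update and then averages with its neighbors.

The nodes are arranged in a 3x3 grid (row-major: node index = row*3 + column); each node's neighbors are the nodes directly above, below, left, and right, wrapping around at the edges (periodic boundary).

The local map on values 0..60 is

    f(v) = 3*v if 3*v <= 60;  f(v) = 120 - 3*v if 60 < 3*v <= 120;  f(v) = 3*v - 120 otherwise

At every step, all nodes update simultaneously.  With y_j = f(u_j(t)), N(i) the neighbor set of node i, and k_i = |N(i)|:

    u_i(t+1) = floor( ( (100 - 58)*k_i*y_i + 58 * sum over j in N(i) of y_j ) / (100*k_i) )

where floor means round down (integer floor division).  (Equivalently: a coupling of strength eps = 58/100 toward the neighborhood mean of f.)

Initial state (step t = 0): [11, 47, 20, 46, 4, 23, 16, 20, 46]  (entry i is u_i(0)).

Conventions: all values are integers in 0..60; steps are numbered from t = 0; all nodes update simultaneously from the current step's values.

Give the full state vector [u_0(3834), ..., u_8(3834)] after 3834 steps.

Simulating step by step:
t=0: [11, 47, 20, 46, 4, 23, 16, 20, 46]
t=1: [35, 32, 43, 28, 26, 37, 38, 39, 39]
t=2: [17, 20, 11, 25, 28, 16, 10, 12, 5]
t=3: [45, 47, 39, 42, 42, 38, 33, 35, 27]
t=4: [13, 14, 13, 9, 9, 10, 19, 18, 22]
t=5: [40, 40, 40, 33, 33, 33, 49, 48, 48]
t=6: [6, 6, 6, 18, 18, 18, 21, 20, 20]
t=7: [28, 29, 29, 49, 49, 49, 51, 52, 52]
t=8: [33, 33, 33, 29, 29, 29, 33, 33, 33]
t=9: [22, 22, 22, 29, 29, 29, 22, 22, 22]
t=10: [50, 50, 50, 39, 39, 39, 50, 50, 50]
t=11: [26, 26, 26, 10, 10, 10, 26, 26, 26]
t=12: [40, 40, 40, 33, 33, 33, 40, 40, 40]
t=13: [3, 3, 3, 14, 14, 14, 3, 3, 3]
t=14: [13, 13, 13, 32, 32, 32, 13, 13, 13]
t=15: [36, 36, 36, 28, 28, 28, 36, 36, 36]
t=16: [15, 15, 15, 29, 29, 29, 15, 15, 15]
t=17: [43, 43, 43, 36, 36, 36, 43, 43, 43]
t=18: [9, 9, 9, 11, 11, 11, 9, 9, 9]
t=19: [27, 27, 27, 31, 31, 31, 27, 27, 27]
t=20: [37, 37, 37, 30, 30, 30, 37, 37, 37]
t=21: [12, 12, 12, 23, 23, 23, 12, 12, 12]
t=22: [38, 38, 38, 46, 46, 46, 38, 38, 38]
t=23: [7, 7, 7, 14, 14, 14, 7, 7, 7]
t=24: [24, 24, 24, 35, 35, 35, 24, 24, 24]
t=25: [43, 43, 43, 24, 24, 24, 43, 43, 43]
t=26: [14, 14, 14, 36, 36, 36, 14, 14, 14]
t=27: [37, 37, 37, 20, 20, 20, 37, 37, 37]
t=28: [16, 16, 16, 45, 45, 45, 16, 16, 16]
t=29: [43, 43, 43, 24, 24, 24, 43, 43, 43]

Answer: [14, 14, 14, 36, 36, 36, 14, 14, 14]
Key observation: The state at step 25, [43, 43, 43, 24, 24, 24, 43, 43, 43], reappears at step 29: the system is in a cycle of period 4 from step 25 on.  Therefore the state at step 3834 equals the state at step 25 + ((3834 - 25) mod 4) = 26, which is [14, 14, 14, 36, 36, 36, 14, 14, 14].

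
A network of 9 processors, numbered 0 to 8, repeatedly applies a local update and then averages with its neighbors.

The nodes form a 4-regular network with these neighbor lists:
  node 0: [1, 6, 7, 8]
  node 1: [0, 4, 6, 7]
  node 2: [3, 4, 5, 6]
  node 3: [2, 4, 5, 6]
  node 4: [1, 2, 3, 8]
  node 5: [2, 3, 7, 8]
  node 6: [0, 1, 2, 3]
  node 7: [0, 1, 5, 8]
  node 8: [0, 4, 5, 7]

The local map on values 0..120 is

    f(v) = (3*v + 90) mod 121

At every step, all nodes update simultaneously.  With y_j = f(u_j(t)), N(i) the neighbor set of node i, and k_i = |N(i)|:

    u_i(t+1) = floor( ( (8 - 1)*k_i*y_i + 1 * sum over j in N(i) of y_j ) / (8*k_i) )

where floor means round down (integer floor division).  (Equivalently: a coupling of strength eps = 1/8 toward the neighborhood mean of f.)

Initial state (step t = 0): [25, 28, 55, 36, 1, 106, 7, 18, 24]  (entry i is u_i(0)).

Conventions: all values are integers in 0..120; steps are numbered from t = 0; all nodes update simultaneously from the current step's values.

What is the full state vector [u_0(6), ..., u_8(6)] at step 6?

Simulating step by step:
t=0: [25, 28, 55, 36, 1, 106, 7, 18, 24]
t=1: [45, 54, 21, 75, 87, 44, 102, 25, 42]
t=2: [96, 17, 37, 72, 101, 96, 35, 48, 94]
t=3: [19, 24, 75, 62, 31, 21, 70, 100, 13]
t=4: [26, 41, 69, 36, 59, 32, 56, 26, 11]
t=5: [46, 84, 53, 72, 28, 62, 22, 47, 7]
t=6: [104, 97, 11, 60, 55, 38, 39, 107, 106]

Answer: [104, 97, 11, 60, 55, 38, 39, 107, 106]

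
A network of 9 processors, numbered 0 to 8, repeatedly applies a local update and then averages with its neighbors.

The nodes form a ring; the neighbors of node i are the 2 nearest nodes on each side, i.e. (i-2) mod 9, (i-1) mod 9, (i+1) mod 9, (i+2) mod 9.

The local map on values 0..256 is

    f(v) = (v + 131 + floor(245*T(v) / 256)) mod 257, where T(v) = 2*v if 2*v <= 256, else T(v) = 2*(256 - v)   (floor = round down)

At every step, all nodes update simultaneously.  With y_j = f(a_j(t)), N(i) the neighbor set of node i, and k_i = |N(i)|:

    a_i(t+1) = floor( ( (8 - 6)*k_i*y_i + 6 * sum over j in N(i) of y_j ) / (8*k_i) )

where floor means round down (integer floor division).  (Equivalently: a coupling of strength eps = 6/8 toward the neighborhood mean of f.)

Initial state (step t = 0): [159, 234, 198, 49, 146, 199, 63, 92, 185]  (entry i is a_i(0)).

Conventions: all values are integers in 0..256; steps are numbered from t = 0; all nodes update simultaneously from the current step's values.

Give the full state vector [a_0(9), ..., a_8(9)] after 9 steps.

Answer: [172, 171, 171, 171, 171, 171, 171, 171, 171]

Derivation:
t=0: [159, 234, 198, 49, 146, 199, 63, 92, 185]
t=1: [179, 152, 160, 143, 139, 128, 154, 157, 154]
t=2: [215, 219, 221, 231, 231, 232, 229, 222, 218]
t=3: [163, 161, 159, 155, 153, 153, 156, 159, 161]
t=4: [216, 217, 218, 220, 221, 221, 220, 218, 217]
t=5: [164, 164, 163, 162, 161, 161, 162, 163, 164]
t=6: [214, 214, 214, 215, 215, 215, 215, 214, 214]
t=7: [168, 167, 167, 167, 167, 167, 167, 167, 167]
t=8: [210, 210, 210, 211, 211, 211, 211, 210, 210]
t=9: [172, 171, 171, 171, 171, 171, 171, 171, 171]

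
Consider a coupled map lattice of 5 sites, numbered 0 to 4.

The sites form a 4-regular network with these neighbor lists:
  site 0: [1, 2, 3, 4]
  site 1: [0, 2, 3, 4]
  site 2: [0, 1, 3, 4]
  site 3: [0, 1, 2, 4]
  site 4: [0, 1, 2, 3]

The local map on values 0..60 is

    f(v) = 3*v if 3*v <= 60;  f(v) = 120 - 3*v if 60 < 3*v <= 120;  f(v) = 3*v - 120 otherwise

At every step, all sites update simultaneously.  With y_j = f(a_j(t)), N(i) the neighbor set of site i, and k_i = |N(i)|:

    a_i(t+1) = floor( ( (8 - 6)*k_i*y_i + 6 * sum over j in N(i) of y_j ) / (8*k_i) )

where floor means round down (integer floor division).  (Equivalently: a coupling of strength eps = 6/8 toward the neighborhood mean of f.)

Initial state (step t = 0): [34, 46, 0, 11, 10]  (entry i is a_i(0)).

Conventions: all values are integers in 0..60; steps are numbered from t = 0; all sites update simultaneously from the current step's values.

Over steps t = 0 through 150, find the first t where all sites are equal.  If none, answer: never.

Answer: 2
Key observation: Synchronization is absorbing here: once all sites are equal they stay equal, and step 2 is the first all-equal step.

Derivation:
t=0: [34, 46, 0, 11, 10]  (not all equal)
t=1: [19, 19, 18, 20, 20]  (not all equal)
t=2: [57, 57, 57, 57, 57]  (all equal)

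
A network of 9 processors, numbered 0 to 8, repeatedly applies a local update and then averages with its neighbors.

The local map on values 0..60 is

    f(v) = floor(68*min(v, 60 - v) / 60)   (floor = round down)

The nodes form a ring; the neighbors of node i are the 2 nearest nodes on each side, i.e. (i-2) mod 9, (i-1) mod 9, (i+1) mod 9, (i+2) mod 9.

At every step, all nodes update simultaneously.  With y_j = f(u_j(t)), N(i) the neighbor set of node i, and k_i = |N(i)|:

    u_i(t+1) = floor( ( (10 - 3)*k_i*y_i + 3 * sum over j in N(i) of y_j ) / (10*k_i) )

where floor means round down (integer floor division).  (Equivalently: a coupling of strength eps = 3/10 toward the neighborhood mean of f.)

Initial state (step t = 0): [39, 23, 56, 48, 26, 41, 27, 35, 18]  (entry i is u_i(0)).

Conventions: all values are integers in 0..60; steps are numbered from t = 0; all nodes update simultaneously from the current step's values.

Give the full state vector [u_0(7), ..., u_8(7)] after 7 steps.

Simulating step by step:
t=0: [39, 23, 56, 48, 26, 41, 27, 35, 18]
t=1: [21, 22, 9, 15, 25, 22, 28, 26, 22]
t=2: [22, 22, 13, 18, 25, 24, 29, 27, 24]
t=3: [23, 23, 17, 20, 26, 27, 30, 29, 27]
t=4: [26, 25, 21, 23, 28, 29, 32, 31, 29]
t=5: [28, 27, 24, 26, 30, 31, 31, 31, 31]
t=6: [30, 29, 28, 29, 32, 31, 32, 31, 31]
t=7: [33, 32, 31, 31, 31, 31, 31, 32, 32]

Answer: [33, 32, 31, 31, 31, 31, 31, 32, 32]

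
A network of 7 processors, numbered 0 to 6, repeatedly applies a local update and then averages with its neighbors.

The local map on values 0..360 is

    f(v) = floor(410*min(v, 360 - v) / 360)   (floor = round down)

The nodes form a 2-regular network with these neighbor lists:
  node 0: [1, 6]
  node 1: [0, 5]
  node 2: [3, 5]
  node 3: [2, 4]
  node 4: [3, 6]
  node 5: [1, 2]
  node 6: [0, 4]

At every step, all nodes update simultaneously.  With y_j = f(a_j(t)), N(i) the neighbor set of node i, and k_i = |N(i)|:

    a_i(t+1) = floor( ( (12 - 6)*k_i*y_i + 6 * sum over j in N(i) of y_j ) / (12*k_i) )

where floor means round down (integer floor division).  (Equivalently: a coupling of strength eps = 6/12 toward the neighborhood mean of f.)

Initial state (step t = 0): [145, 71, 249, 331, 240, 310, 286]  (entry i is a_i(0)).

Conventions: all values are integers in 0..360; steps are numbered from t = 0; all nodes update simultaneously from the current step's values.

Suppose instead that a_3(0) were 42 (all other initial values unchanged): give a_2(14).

Answer: a_2(14) = 182
Key observation: This trace re-runs the system from the modified initial state.

Derivation:
t=0: [145, 71, 249, 42, 240, 310, 286]
t=1: [123, 95, 88, 89, 100, 79, 117]
t=2: [130, 111, 97, 103, 115, 96, 129]
t=3: [142, 127, 111, 118, 130, 113, 142]
t=4: [156, 144, 128, 135, 147, 131, 157]
t=5: [174, 163, 148, 154, 166, 151, 175]
t=6: [195, 184, 170, 176, 188, 173, 196]
t=7: [190, 196, 195, 197, 194, 196, 188]
t=8: [191, 187, 186, 186, 189, 186, 193]
t=9: [192, 196, 198, 197, 194, 197, 191]
t=10: [190, 187, 184, 185, 188, 185, 191]
t=11: [193, 196, 199, 198, 195, 198, 193]
t=12: [189, 186, 183, 184, 187, 184, 189]
t=13: [195, 197, 200, 199, 197, 199, 194]
t=14: [187, 185, 182, 183, 185, 183, 187]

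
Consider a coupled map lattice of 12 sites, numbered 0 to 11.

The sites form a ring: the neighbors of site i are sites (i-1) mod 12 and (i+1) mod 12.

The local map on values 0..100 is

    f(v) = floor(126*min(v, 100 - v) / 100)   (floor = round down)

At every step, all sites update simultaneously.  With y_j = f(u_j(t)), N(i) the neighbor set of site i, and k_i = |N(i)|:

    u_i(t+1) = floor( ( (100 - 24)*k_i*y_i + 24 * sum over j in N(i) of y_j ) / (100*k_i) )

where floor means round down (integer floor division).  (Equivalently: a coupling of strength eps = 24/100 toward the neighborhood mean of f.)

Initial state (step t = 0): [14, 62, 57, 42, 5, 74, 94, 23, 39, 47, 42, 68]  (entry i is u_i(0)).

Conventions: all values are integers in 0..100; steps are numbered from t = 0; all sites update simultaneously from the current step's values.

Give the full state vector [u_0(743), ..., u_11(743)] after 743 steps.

Answer: [50, 47, 50, 47, 47, 50, 47, 50, 47, 47, 50, 47]
Key observation: The state at step 32, [62, 59, 62, 59, 59, 62, 59, 62, 59, 59, 62, 59], reappears at step 36: the system is in a cycle of period 4 from step 32 on.  Therefore the state at step 743 equals the state at step 32 + ((743 - 32) mod 4) = 35, which is [50, 47, 50, 47, 47, 50, 47, 50, 47, 47, 50, 47].

Derivation:
t=0: [14, 62, 57, 42, 5, 74, 94, 23, 39, 47, 42, 68]
t=1: [23, 44, 52, 46, 14, 25, 12, 28, 47, 56, 51, 38]
t=2: [33, 52, 59, 52, 23, 27, 19, 35, 55, 56, 58, 46]
t=3: [45, 56, 53, 55, 32, 31, 26, 42, 54, 54, 52, 54]
t=4: [56, 55, 58, 54, 41, 38, 35, 50, 56, 57, 59, 57]
t=5: [55, 55, 53, 55, 51, 47, 46, 59, 55, 53, 51, 53]
t=6: [56, 56, 58, 56, 60, 59, 56, 52, 55, 58, 60, 58]
t=7: [54, 54, 52, 54, 50, 51, 55, 58, 56, 52, 50, 52]
t=8: [57, 57, 59, 58, 62, 60, 56, 52, 55, 59, 62, 60]
t=9: [53, 53, 51, 51, 47, 50, 55, 58, 55, 51, 47, 50]
t=10: [59, 59, 60, 60, 59, 61, 56, 52, 56, 60, 59, 62]
t=11: [50, 50, 50, 50, 50, 49, 54, 58, 55, 50, 50, 47]
t=12: [62, 63, 63, 63, 62, 60, 56, 53, 56, 62, 62, 59]
t=13: [47, 46, 46, 46, 47, 50, 54, 58, 54, 47, 47, 50]
t=14: [59, 57, 57, 57, 59, 61, 57, 53, 56, 58, 59, 62]
t=15: [50, 53, 54, 53, 51, 49, 54, 57, 55, 52, 50, 47]
t=16: [62, 59, 57, 59, 60, 60, 57, 54, 56, 59, 62, 59]
t=17: [47, 50, 53, 51, 50, 50, 53, 56, 54, 51, 47, 50]
t=18: [59, 62, 59, 61, 62, 62, 59, 55, 57, 60, 59, 62]
t=19: [50, 47, 50, 49, 47, 47, 51, 55, 53, 50, 50, 47]
t=20: [62, 59, 62, 61, 59, 59, 60, 56, 59, 62, 62, 59]
t=21: [47, 50, 47, 49, 50, 50, 50, 53, 51, 47, 47, 50]
t=22: [59, 62, 59, 61, 62, 63, 62, 59, 60, 59, 59, 62]
t=23: [50, 47, 50, 49, 47, 46, 47, 50, 50, 50, 50, 47]
t=24: [62, 59, 62, 61, 59, 57, 59, 62, 63, 63, 62, 59]
t=25: [47, 50, 47, 49, 51, 53, 50, 47, 46, 46, 47, 50]
t=26: [59, 62, 59, 60, 60, 59, 62, 59, 57, 57, 59, 62]
t=27: [50, 47, 50, 50, 50, 50, 47, 50, 53, 53, 50, 47]
t=28: [62, 59, 62, 63, 63, 62, 59, 62, 59, 59, 62, 59]
t=29: [47, 50, 47, 46, 46, 47, 50, 47, 50, 50, 47, 50]
t=30: [59, 62, 59, 57, 57, 59, 62, 59, 62, 62, 59, 62]
t=31: [50, 47, 50, 53, 53, 50, 47, 50, 47, 47, 50, 47]
t=32: [62, 59, 62, 59, 59, 62, 59, 62, 59, 59, 62, 59]
t=33: [47, 50, 47, 50, 50, 47, 50, 47, 50, 50, 47, 50]
t=34: [59, 62, 59, 62, 62, 59, 62, 59, 62, 62, 59, 62]
t=35: [50, 47, 50, 47, 47, 50, 47, 50, 47, 47, 50, 47]
t=36: [62, 59, 62, 59, 59, 62, 59, 62, 59, 59, 62, 59]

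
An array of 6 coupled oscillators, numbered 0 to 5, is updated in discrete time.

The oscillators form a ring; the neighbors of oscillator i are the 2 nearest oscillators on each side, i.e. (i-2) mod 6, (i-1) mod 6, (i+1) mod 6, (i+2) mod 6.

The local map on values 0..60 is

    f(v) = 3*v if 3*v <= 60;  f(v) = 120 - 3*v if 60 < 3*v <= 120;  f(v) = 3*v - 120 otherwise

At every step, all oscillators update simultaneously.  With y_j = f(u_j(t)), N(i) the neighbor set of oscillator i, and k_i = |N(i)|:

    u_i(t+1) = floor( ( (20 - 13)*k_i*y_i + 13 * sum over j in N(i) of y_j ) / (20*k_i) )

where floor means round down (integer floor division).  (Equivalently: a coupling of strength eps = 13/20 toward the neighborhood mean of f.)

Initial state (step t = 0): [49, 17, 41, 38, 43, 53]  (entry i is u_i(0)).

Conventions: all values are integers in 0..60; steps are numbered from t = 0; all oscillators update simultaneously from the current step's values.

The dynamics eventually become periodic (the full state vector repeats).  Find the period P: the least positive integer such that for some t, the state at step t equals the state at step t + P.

Answer: 4
Key observation: The state at step 9, [9, 9, 9, 9, 9, 9], reappears at step 13 — and no state repeats earlier — so the cycle the system enters has period 4.

Derivation:
t=0: [49, 17, 41, 38, 43, 53]
t=1: [26, 30, 16, 18, 15, 28]
t=2: [40, 39, 44, 44, 45, 40]
t=3: [4, 4, 9, 9, 9, 4]
t=4: [16, 16, 22, 22, 22, 16]
t=5: [49, 49, 52, 52, 52, 49]
t=6: [29, 29, 33, 33, 33, 29]
t=7: [29, 29, 24, 24, 24, 29]
t=8: [37, 37, 43, 43, 43, 37]
t=9: [9, 9, 9, 9, 9, 9]
t=10: [27, 27, 27, 27, 27, 27]
t=11: [39, 39, 39, 39, 39, 39]
t=12: [3, 3, 3, 3, 3, 3]
t=13: [9, 9, 9, 9, 9, 9]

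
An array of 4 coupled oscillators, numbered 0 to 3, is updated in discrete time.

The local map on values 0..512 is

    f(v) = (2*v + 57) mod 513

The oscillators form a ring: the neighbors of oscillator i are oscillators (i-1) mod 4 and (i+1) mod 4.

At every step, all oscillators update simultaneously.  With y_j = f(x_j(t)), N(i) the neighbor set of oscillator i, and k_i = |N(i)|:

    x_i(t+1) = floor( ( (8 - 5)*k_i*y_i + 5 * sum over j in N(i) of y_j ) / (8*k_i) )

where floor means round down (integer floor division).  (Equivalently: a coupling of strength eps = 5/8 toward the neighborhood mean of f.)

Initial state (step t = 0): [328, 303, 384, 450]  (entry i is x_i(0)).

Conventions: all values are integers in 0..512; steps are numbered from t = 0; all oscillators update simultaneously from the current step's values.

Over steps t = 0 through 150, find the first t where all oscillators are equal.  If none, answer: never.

Simulating step by step:
t=0: [328, 303, 384, 450]  (not all equal)
t=1: [260, 216, 302, 326]  (not all equal)
t=2: [238, 249, 269, 139]  (not all equal)
t=3: [125, 47, 148, 157]  (not all equal)
t=4: [278, 262, 295, 345]  (not all equal)
t=5: [131, 98, 144, 160]  (not all equal)
t=6: [316, 302, 326, 348]  (not all equal)
t=7: [187, 171, 194, 206]  (not all equal)
t=8: [432, 423, 438, 449]  (not all equal)
t=9: [413, 405, 417, 424]  (not all equal)
t=10: [371, 366, 374, 380]  (not all equal)
t=11: [288, 284, 290, 294]  (not all equal)
t=12: [121, 118, 122, 125]  (not all equal)
t=13: [299, 297, 300, 302]  (not all equal)
t=14: [142, 141, 143, 144]  (not all equal)
t=15: [341, 340, 342, 343]  (not all equal)
t=16: [226, 225, 227, 228]  (not all equal)
t=17: [349, 508, 350, 318]  (not all equal)
t=18: [161, 169, 162, 219]  (not all equal)
t=19: [420, 385, 421, 423]  (not all equal)
t=20: [364, 358, 364, 386]  (not all equal)
t=21: [282, 267, 282, 288]  (not all equal)
t=22: [102, 96, 102, 112]  (not all equal)
t=23: [263, 256, 263, 268]  (not all equal)
t=24: [68, 64, 68, 73]  (not all equal)
t=25: [193, 190, 193, 196]  (not all equal)
t=26: [443, 440, 443, 445]  (not all equal)
t=27: [429, 427, 429, 431]  (not all equal)
t=28: [402, 400, 402, 403]  (not all equal)
t=29: [347, 346, 347, 348]  (not all equal)
t=30: [238, 237, 238, 238]  (not all equal)
t=31: [19, 19, 19, 20]  (not all equal)
t=32: [95, 95, 95, 95]  (all equal)

Answer: 32
Key observation: Synchronization is absorbing here: once all oscillators are equal they stay equal, and step 32 is the first all-equal step.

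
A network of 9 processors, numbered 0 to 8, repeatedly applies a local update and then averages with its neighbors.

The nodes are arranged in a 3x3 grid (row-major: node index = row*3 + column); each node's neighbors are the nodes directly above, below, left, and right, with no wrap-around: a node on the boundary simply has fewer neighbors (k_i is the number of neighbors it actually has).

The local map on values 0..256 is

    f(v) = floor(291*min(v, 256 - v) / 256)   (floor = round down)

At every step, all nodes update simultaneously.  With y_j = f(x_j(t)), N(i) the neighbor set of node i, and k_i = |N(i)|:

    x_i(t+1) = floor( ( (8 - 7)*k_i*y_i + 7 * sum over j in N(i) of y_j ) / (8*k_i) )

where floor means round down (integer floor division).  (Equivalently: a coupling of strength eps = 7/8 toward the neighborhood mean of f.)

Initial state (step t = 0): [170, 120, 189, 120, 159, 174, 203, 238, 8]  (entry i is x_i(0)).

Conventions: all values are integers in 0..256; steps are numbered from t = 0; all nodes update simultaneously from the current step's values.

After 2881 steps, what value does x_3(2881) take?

Simulating step by step:
t=0: [170, 120, 189, 120, 159, 174, 203, 238, 8]
t=1: [131, 99, 109, 94, 97, 68, 75, 54, 50]
t=2: [113, 123, 98, 111, 91, 93, 83, 80, 67]
t=3: [131, 117, 120, 110, 113, 97, 106, 90, 94]
t=4: [130, 134, 122, 129, 118, 121, 114, 116, 106]
t=5: [141, 138, 137, 136, 137, 131, 136, 128, 132]
t=6: [134, 133, 137, 133, 138, 137, 139, 138, 143]
t=7: [138, 136, 136, 135, 136, 132, 135, 131, 133]
t=8: [136, 135, 137, 135, 138, 137, 139, 137, 140]
t=9: [136, 135, 135, 134, 135, 133, 135, 132, 134]
t=10: [137, 136, 137, 136, 138, 137, 138, 137, 139]
t=11: [135, 134, 135, 134, 135, 133, 135, 133, 134]
t=12: [137, 137, 138, 137, 138, 137, 138, 137, 138]
t=13: [135, 134, 134, 134, 134, 134, 134, 134, 134]
t=14: [137, 137, 138, 137, 138, 138, 138, 138, 138]
t=15: [135, 134, 134, 134, 134, 134, 134, 134, 134]

Answer: x_3(2881) = 134
Key observation: The state at step 13, [135, 134, 134, 134, 134, 134, 134, 134, 134], reappears at step 15: the system is in a cycle of period 2 from step 13 on.  Therefore the state at step 2881 equals the state at step 13 + ((2881 - 13) mod 2) = 13, which is [135, 134, 134, 134, 134, 134, 134, 134, 134].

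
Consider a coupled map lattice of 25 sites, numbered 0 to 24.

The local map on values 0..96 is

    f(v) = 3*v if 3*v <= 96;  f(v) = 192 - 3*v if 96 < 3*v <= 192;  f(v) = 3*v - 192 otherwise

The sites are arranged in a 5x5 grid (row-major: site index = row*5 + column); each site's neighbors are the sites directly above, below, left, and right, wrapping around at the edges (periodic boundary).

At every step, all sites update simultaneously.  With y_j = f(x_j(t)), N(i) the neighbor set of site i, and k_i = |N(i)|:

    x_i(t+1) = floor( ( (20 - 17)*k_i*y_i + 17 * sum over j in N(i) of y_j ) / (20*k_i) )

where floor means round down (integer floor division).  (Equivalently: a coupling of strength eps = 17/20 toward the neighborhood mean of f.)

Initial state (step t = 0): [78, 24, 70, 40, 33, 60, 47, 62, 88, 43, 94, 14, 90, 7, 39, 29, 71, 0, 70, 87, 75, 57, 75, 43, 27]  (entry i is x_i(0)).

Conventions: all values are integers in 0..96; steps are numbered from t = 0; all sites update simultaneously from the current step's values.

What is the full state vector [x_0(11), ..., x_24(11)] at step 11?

Simulating step by step:
t=0: [78, 24, 70, 40, 33, 60, 47, 62, 88, 43, 94, 14, 90, 7, 39, 29, 71, 0, 70, 87, 75, 57, 75, 43, 27]
t=1: [50, 38, 41, 63, 68, 54, 35, 47, 45, 63, 59, 57, 26, 54, 62, 58, 35, 31, 35, 65, 54, 36, 26, 52, 66]
t=2: [38, 71, 54, 37, 13, 35, 51, 69, 27, 22, 18, 59, 53, 52, 11, 31, 58, 84, 47, 25, 36, 70, 71, 42, 18]
t=3: [60, 38, 33, 58, 65, 63, 35, 41, 54, 60, 56, 32, 31, 47, 54, 63, 42, 35, 58, 60, 64, 33, 40, 53, 64]
t=4: [19, 72, 64, 36, 9, 29, 65, 74, 36, 15, 31, 71, 78, 43, 25, 22, 69, 65, 41, 12, 22, 59, 75, 27, 10]
t=5: [51, 19, 36, 53, 49, 55, 34, 31, 59, 64, 66, 35, 31, 66, 61, 54, 24, 34, 49, 56, 45, 31, 25, 58, 49]
t=6: [45, 73, 67, 39, 31, 32, 69, 73, 30, 20, 33, 68, 72, 35, 9, 38, 74, 74, 36, 31, 52, 69, 71, 44, 37]
t=7: [62, 24, 33, 64, 71, 62, 36, 33, 66, 74, 59, 36, 36, 60, 74, 65, 33, 38, 69, 71, 54, 26, 27, 64, 72]
t=8: [28, 66, 66, 25, 15, 29, 66, 70, 29, 17, 28, 71, 69, 30, 21, 34, 65, 69, 25, 18, 28, 70, 65, 25, 18]
t=9: [59, 25, 22, 56, 62, 60, 28, 26, 62, 67, 68, 26, 32, 64, 68, 61, 31, 22, 60, 68, 64, 23, 24, 55, 62]
t=10: [22, 60, 62, 25, 12, 27, 64, 65, 24, 9, 25, 72, 61, 26, 8, 26, 61, 67, 24, 10, 21, 61, 59, 28, 10]
t=11: [50, 19, 23, 53, 47, 47, 25, 18, 49, 49, 55, 23, 25, 49, 48, 49, 26, 23, 53, 47, 48, 22, 25, 53, 49]

Answer: [50, 19, 23, 53, 47, 47, 25, 18, 49, 49, 55, 23, 25, 49, 48, 49, 26, 23, 53, 47, 48, 22, 25, 53, 49]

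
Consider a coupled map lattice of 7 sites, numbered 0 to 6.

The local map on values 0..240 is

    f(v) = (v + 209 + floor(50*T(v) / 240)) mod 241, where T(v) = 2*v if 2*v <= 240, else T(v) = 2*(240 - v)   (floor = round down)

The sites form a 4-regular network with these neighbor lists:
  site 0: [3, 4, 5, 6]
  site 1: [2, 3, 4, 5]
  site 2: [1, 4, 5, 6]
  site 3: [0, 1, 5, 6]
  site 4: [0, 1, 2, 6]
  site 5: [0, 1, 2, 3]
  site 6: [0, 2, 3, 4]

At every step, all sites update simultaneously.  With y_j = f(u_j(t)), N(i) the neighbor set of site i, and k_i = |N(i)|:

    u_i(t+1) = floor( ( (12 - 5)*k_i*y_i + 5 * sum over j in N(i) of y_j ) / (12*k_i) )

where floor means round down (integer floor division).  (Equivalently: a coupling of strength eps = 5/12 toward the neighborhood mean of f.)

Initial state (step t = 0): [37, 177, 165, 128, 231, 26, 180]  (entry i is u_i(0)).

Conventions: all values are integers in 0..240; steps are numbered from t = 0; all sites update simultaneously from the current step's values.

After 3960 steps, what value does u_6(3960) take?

Answer: u_6(3960) = 161
Key observation: The state at step 10, [161, 161, 161, 161, 161, 161, 161], reappears at step 11: the system is in a cycle of period 1 from step 10 on.  Therefore the state at step 3960 equals the state at step 10 + ((3960 - 10) mod 1) = 10, which is [161, 161, 161, 161, 161, 161, 161].

Derivation:
t=0: [37, 177, 165, 128, 231, 26, 180]
t=1: [65, 153, 152, 121, 172, 54, 155]
t=2: [87, 144, 145, 124, 153, 78, 146]
t=3: [108, 143, 144, 131, 148, 101, 145]
t=4: [129, 146, 147, 139, 149, 123, 148]
t=5: [145, 151, 151, 148, 152, 143, 152]
t=6: [152, 155, 155, 153, 155, 152, 155]
t=7: [156, 157, 157, 157, 157, 156, 157]
t=8: [159, 159, 159, 159, 159, 159, 159]
t=9: [160, 160, 160, 160, 160, 160, 160]
t=10: [161, 161, 161, 161, 161, 161, 161]
t=11: [161, 161, 161, 161, 161, 161, 161]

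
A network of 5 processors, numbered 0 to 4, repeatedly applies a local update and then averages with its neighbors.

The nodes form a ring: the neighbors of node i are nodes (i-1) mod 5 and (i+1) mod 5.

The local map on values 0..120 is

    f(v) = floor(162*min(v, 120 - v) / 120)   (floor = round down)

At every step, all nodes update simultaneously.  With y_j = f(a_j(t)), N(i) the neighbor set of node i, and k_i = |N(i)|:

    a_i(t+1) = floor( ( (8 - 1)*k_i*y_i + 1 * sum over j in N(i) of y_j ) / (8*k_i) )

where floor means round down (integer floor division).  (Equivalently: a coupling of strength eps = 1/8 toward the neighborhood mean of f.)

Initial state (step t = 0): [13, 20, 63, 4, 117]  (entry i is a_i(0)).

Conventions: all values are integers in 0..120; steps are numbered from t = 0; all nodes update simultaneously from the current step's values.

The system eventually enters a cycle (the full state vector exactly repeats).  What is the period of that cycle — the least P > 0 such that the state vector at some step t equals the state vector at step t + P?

Answer: 4
Key observation: The state at step 16, [56, 58, 59, 59, 56], reappears at step 20 — and no state repeats earlier — so the cycle the system enters has period 4.

Derivation:
t=0: [13, 20, 63, 4, 117]
t=1: [16, 29, 68, 9, 4]
t=2: [21, 39, 64, 15, 6]
t=3: [28, 51, 70, 22, 10]
t=4: [37, 66, 64, 30, 15]
t=5: [48, 70, 72, 40, 23]
t=6: [62, 66, 63, 53, 34]
t=7: [75, 72, 75, 69, 48]
t=8: [60, 63, 60, 67, 64]
t=9: [80, 76, 80, 71, 75]
t=10: [54, 58, 55, 64, 60]
t=11: [72, 77, 74, 75, 80]
t=12: [63, 58, 61, 59, 55]
t=13: [76, 77, 78, 78, 74]
t=14: [59, 57, 56, 56, 61]
t=15: [78, 76, 75, 75, 78]
t=16: [56, 58, 59, 59, 56]
t=17: [75, 77, 78, 78, 75]
t=18: [59, 58, 56, 56, 59]
t=19: [78, 77, 75, 75, 78]
t=20: [56, 58, 59, 59, 56]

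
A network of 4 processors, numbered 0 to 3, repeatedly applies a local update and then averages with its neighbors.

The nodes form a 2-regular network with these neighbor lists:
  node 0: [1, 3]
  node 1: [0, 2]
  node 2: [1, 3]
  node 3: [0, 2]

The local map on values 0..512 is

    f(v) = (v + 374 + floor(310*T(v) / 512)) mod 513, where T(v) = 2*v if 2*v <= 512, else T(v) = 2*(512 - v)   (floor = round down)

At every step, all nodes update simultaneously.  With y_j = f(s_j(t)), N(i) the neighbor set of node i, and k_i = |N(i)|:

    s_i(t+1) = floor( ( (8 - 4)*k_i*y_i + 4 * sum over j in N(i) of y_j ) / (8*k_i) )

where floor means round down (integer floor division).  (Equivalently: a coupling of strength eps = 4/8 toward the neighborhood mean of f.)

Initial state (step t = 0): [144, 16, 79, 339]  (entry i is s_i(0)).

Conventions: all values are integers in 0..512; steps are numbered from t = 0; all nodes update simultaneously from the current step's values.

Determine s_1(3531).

Simulating step by step:
t=0: [144, 16, 79, 339]
t=1: [294, 258, 222, 258]
t=2: [422, 405, 388, 405]
t=3: [393, 395, 397, 395]
t=4: [397, 397, 397, 397]
t=5: [397, 397, 397, 397]

Answer: s_1(3531) = 397
Key observation: The state at step 4, [397, 397, 397, 397], reappears at step 5: the system is in a cycle of period 1 from step 4 on.  Therefore the state at step 3531 equals the state at step 4 + ((3531 - 4) mod 1) = 4, which is [397, 397, 397, 397].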